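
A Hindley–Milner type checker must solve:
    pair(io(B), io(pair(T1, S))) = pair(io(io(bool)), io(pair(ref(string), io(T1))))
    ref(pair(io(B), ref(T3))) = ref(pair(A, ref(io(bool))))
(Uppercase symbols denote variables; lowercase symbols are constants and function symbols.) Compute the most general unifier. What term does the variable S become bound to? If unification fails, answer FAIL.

io(ref(string))

Decompose pair/2: io(B) = io(io(bool)),  io(pair(T1, S)) = io(pair(ref(string), io(T1))).
Decompose io/1: B = io(bool).
Bind B := io(bool); substituting into the one remaining equation that mentions B gives: ref(pair(io(io(bool)), ref(T3))) = ref(pair(A, ref(io(bool)))).
Decompose io/1: pair(T1, S) = pair(ref(string), io(T1)).
Decompose pair/2: T1 = ref(string),  S = io(T1).
Bind T1 := ref(string); substituting into the one remaining equation that mentions T1 gives: S = io(ref(string)).
Bind S := io(ref(string)); no other remaining equation mentions S.
Decompose ref/1: pair(io(io(bool)), ref(T3)) = pair(A, ref(io(bool))).
Decompose pair/2: io(io(bool)) = A,  ref(T3) = ref(io(bool)).
Bind A := io(io(bool)); no other remaining equation mentions A.
Decompose ref/1: T3 = io(bool).
Bind T3 := io(bool).
MGU = { B -> io(bool), T1 -> ref(string), S -> io(ref(string)), A -> io(io(bool)), T3 -> io(bool) }, so S -> io(ref(string)).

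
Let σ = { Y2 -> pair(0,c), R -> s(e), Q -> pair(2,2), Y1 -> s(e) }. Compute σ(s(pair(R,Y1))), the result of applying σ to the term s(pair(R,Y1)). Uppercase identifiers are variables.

s(pair(s(e),s(e)))

Replace each occurrence of R with s(e).
Replace each occurrence of Y1 with s(e).
Result: s(pair(s(e),s(e))).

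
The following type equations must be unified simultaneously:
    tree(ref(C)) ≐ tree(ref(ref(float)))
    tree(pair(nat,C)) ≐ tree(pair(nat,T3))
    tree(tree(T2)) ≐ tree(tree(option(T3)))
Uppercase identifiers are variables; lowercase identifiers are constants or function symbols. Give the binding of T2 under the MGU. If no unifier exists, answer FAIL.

Decompose tree/1: ref(C) ≐ ref(ref(float)).
Decompose ref/1: C ≐ ref(float).
Bind C := ref(float); substituting into the one remaining equation that mentions C gives: tree(pair(nat,ref(float))) ≐ tree(pair(nat,T3)).
Decompose tree/1: pair(nat,ref(float)) ≐ pair(nat,T3).
Decompose pair/2: nat ≐ nat,  ref(float) ≐ T3.
Delete trivial equation nat ≐ nat.
Bind T3 := ref(float); substituting into the remaining equation gives: tree(tree(T2)) ≐ tree(tree(option(ref(float)))).
Decompose tree/1: tree(T2) ≐ tree(option(ref(float))).
Decompose tree/1: T2 ≐ option(ref(float)).
Bind T2 := option(ref(float)).
MGU = { C := ref(float), T3 := ref(float), T2 := option(ref(float)) }, so T2 := option(ref(float)).

option(ref(float))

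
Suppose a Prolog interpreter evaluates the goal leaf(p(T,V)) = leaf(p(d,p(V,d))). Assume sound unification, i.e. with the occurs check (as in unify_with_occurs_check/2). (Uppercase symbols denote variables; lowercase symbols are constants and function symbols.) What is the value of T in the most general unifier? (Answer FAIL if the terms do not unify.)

FAIL

Decompose leaf/1: p(T,V) = p(d,p(V,d)).
Decompose p/2: T = d,  V = p(V,d).
Bind T := d; no other remaining equation mentions T.
Occurs check fails: V occurs in p(V,d); the equation V = p(V,d) has no finite solution.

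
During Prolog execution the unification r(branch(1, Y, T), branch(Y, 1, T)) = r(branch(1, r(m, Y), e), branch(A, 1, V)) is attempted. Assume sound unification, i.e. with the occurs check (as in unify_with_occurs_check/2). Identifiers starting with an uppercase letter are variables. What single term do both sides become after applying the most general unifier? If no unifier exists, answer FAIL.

Decompose r/2: branch(1, Y, T) = branch(1, r(m, Y), e),  branch(Y, 1, T) = branch(A, 1, V).
Decompose branch/3: 1 = 1,  Y = r(m, Y),  T = e.
Delete trivial equation 1 = 1.
Occurs check fails: Y occurs in r(m, Y); the equation Y = r(m, Y) has no finite solution.

FAIL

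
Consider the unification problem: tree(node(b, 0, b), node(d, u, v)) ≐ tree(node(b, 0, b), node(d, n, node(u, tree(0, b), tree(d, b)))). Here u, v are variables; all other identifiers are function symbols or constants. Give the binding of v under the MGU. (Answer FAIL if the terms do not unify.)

Decompose tree/2: node(b, 0, b) ≐ node(b, 0, b),  node(d, u, v) ≐ node(d, n, node(u, tree(0, b), tree(d, b))).
Delete trivial equation node(b, 0, b) ≐ node(b, 0, b).
Decompose node/3: d ≐ d,  u ≐ n,  v ≐ node(u, tree(0, b), tree(d, b)).
Delete trivial equation d ≐ d.
Bind u := n; substituting into the remaining equation gives: v ≐ node(n, tree(0, b), tree(d, b)).
Bind v := node(n, tree(0, b), tree(d, b)).
MGU = { u -> n, v -> node(n, tree(0, b), tree(d, b)) }, so v -> node(n, tree(0, b), tree(d, b)).

node(n, tree(0, b), tree(d, b))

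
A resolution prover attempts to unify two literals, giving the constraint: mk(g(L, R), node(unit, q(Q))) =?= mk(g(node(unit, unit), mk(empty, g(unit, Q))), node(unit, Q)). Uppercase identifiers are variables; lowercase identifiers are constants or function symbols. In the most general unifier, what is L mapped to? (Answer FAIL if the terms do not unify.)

Decompose mk/2: g(L, R) =?= g(node(unit, unit), mk(empty, g(unit, Q))),  node(unit, q(Q)) =?= node(unit, Q).
Decompose g/2: L =?= node(unit, unit),  R =?= mk(empty, g(unit, Q)).
Bind L := node(unit, unit); no other remaining equation mentions L.
Bind R := mk(empty, g(unit, Q)); no other remaining equation mentions R.
Decompose node/2: unit =?= unit,  q(Q) =?= Q.
Delete trivial equation unit =?= unit.
Occurs check fails: Q occurs in q(Q); the equation Q =?= q(Q) has no finite solution.

FAIL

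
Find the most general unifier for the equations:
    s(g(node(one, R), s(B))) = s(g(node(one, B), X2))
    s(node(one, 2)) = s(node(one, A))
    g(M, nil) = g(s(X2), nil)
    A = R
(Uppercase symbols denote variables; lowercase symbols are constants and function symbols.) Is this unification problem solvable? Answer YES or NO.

YES

Decompose s/1: g(node(one, R), s(B)) = g(node(one, B), X2).
Decompose g/2: node(one, R) = node(one, B),  s(B) = X2.
Decompose node/2: one = one,  R = B.
Delete trivial equation one = one.
Bind R := B; substituting into the one remaining equation that mentions R gives: A = B.
Bind X2 := s(B); substituting into the one remaining equation that mentions X2 gives: g(M, nil) = g(s(s(B)), nil).
Decompose s/1: node(one, 2) = node(one, A).
Decompose node/2: one = one,  2 = A.
Delete trivial equation one = one.
Bind A := 2; substituting into the one remaining equation that mentions A gives: 2 = B.
Decompose g/2: M = s(s(B)),  nil = nil.
Bind M := s(s(B)); no other remaining equation mentions M.
Delete trivial equation nil = nil.
Bind B := 2. Substituting into the earlier bindings gives R := 2, X2 := s(2), M := s(s(2)).
No equations remain and no clash or occurs-check failure arose, so a unifier exists.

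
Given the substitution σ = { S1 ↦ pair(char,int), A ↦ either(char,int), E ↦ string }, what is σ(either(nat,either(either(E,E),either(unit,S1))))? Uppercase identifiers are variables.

either(nat,either(either(string,string),either(unit,pair(char,int))))

Replace each occurrence of S1 with pair(char,int).
Replace each occurrence of E with string.
Result: either(nat,either(either(string,string),either(unit,pair(char,int)))).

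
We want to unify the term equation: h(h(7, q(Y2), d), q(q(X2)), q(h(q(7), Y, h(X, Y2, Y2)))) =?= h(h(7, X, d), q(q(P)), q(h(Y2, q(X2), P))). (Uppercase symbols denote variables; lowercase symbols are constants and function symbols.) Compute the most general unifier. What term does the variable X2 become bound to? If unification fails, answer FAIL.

h(q(q(7)), q(7), q(7))

Decompose h/3: h(7, q(Y2), d) =?= h(7, X, d),  q(q(X2)) =?= q(q(P)),  q(h(q(7), Y, h(X, Y2, Y2))) =?= q(h(Y2, q(X2), P)).
Decompose h/3: 7 =?= 7,  q(Y2) =?= X,  d =?= d.
Delete trivial equation 7 =?= 7.
Bind X := q(Y2); substituting into the one remaining equation that mentions X gives: q(h(q(7), Y, h(q(Y2), Y2, Y2))) =?= q(h(Y2, q(X2), P)).
Delete trivial equation d =?= d.
Decompose q/1: q(X2) =?= q(P).
Decompose q/1: X2 =?= P.
Bind X2 := P; substituting into the remaining equation gives: q(h(q(7), Y, h(q(Y2), Y2, Y2))) =?= q(h(Y2, q(P), P)).
Decompose q/1: h(q(7), Y, h(q(Y2), Y2, Y2)) =?= h(Y2, q(P), P).
Decompose h/3: q(7) =?= Y2,  Y =?= q(P),  h(q(Y2), Y2, Y2) =?= P.
Bind Y2 := q(7); substituting into the one remaining equation that mentions Y2 gives: h(q(q(7)), q(7), q(7)) =?= P. Substituting into the earlier binding gives X := q(q(7)).
Bind Y := q(P); no other remaining equation mentions Y.
Bind P := h(q(q(7)), q(7), q(7)). Substituting into the earlier bindings gives X2 := h(q(q(7)), q(7), q(7)), Y := q(h(q(q(7)), q(7), q(7))).
MGU = { X := q(q(7)), X2 := h(q(q(7)), q(7), q(7)), Y2 := q(7), Y := q(h(q(q(7)), q(7), q(7))), P := h(q(q(7)), q(7), q(7)) }, so X2 := h(q(q(7)), q(7), q(7)).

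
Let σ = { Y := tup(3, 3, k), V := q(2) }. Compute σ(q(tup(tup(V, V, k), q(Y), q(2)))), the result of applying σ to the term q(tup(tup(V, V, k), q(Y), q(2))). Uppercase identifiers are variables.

Replace each occurrence of Y with tup(3, 3, k).
Replace each occurrence of V with q(2).
Result: q(tup(tup(q(2), q(2), k), q(tup(3, 3, k)), q(2))).

q(tup(tup(q(2), q(2), k), q(tup(3, 3, k)), q(2)))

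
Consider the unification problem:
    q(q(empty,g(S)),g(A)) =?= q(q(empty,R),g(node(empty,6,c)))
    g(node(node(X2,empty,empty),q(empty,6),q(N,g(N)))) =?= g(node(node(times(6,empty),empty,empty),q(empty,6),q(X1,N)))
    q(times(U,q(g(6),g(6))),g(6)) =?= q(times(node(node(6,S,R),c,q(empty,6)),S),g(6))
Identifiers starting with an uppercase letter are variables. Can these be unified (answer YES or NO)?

Decompose q/2: q(empty,g(S)) =?= q(empty,R),  g(A) =?= g(node(empty,6,c)).
Decompose q/2: empty =?= empty,  g(S) =?= R.
Delete trivial equation empty =?= empty.
Bind R := g(S); substituting into the one remaining equation that mentions R gives: q(times(U,q(g(6),g(6))),g(6)) =?= q(times(node(node(6,S,g(S)),c,q(empty,6)),S),g(6)).
Decompose g/1: A =?= node(empty,6,c).
Bind A := node(empty,6,c); no other remaining equation mentions A.
Decompose g/1: node(node(X2,empty,empty),q(empty,6),q(N,g(N))) =?= node(node(times(6,empty),empty,empty),q(empty,6),q(X1,N)).
Decompose node/3: node(X2,empty,empty) =?= node(times(6,empty),empty,empty),  q(empty,6) =?= q(empty,6),  q(N,g(N)) =?= q(X1,N).
Decompose node/3: X2 =?= times(6,empty),  empty =?= empty,  empty =?= empty.
Bind X2 := times(6,empty); no other remaining equation mentions X2.
Delete trivial equation empty =?= empty.
Delete trivial equation empty =?= empty.
Delete trivial equation q(empty,6) =?= q(empty,6).
Decompose q/2: N =?= X1,  g(N) =?= N.
Bind N := X1; substituting into the one remaining equation that mentions N gives: g(X1) =?= X1.
Occurs check fails: X1 occurs in g(X1); the equation X1 =?= g(X1) has no finite solution.

NO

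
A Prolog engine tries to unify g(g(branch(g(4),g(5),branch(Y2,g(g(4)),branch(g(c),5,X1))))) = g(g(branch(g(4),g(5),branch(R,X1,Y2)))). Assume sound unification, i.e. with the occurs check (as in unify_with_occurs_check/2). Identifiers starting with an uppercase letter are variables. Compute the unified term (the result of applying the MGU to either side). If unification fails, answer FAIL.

g(g(branch(g(4),g(5),branch(branch(g(c),5,g(g(4))),g(g(4)),branch(g(c),5,g(g(4)))))))

Decompose g/1: g(branch(g(4),g(5),branch(Y2,g(g(4)),branch(g(c),5,X1)))) = g(branch(g(4),g(5),branch(R,X1,Y2))).
Decompose g/1: branch(g(4),g(5),branch(Y2,g(g(4)),branch(g(c),5,X1))) = branch(g(4),g(5),branch(R,X1,Y2)).
Decompose branch/3: g(4) = g(4),  g(5) = g(5),  branch(Y2,g(g(4)),branch(g(c),5,X1)) = branch(R,X1,Y2).
Delete trivial equation g(4) = g(4).
Delete trivial equation g(5) = g(5).
Decompose branch/3: Y2 = R,  g(g(4)) = X1,  branch(g(c),5,X1) = Y2.
Bind Y2 := R; substituting into the one remaining equation that mentions Y2 gives: branch(g(c),5,X1) = R.
Bind X1 := g(g(4)); substituting into the remaining equation gives: branch(g(c),5,g(g(4))) = R.
Bind R := branch(g(c),5,g(g(4))). Substituting into the earlier binding gives Y2 := branch(g(c),5,g(g(4))).
Applying the MGU to either side gives g(g(branch(g(4),g(5),branch(branch(g(c),5,g(g(4))),g(g(4)),branch(g(c),5,g(g(4))))))).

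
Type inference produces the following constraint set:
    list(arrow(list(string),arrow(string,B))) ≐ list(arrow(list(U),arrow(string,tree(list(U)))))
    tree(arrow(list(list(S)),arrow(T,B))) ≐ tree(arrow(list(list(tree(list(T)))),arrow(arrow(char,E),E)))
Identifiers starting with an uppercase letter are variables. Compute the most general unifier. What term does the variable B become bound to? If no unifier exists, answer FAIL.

Decompose list/1: arrow(list(string),arrow(string,B)) ≐ arrow(list(U),arrow(string,tree(list(U)))).
Decompose arrow/2: list(string) ≐ list(U),  arrow(string,B) ≐ arrow(string,tree(list(U))).
Decompose list/1: string ≐ U.
Bind U := string; substituting into the one remaining equation that mentions U gives: arrow(string,B) ≐ arrow(string,tree(list(string))).
Decompose arrow/2: string ≐ string,  B ≐ tree(list(string)).
Delete trivial equation string ≐ string.
Bind B := tree(list(string)); substituting into the remaining equation gives: tree(arrow(list(list(S)),arrow(T,tree(list(string))))) ≐ tree(arrow(list(list(tree(list(T)))),arrow(arrow(char,E),E))).
Decompose tree/1: arrow(list(list(S)),arrow(T,tree(list(string)))) ≐ arrow(list(list(tree(list(T)))),arrow(arrow(char,E),E)).
Decompose arrow/2: list(list(S)) ≐ list(list(tree(list(T)))),  arrow(T,tree(list(string))) ≐ arrow(arrow(char,E),E).
Decompose list/1: list(S) ≐ list(tree(list(T))).
Decompose list/1: S ≐ tree(list(T)).
Bind S := tree(list(T)); no other remaining equation mentions S.
Decompose arrow/2: T ≐ arrow(char,E),  tree(list(string)) ≐ E.
Bind T := arrow(char,E); no other remaining equation mentions T. Substituting into the earlier binding gives S := tree(list(arrow(char,E))).
Bind E := tree(list(string)). Substituting into the earlier bindings gives S := tree(list(arrow(char,tree(list(string))))), T := arrow(char,tree(list(string))).
MGU = { U -> string, B -> tree(list(string)), S -> tree(list(arrow(char,tree(list(string))))), T -> arrow(char,tree(list(string))), E -> tree(list(string)) }, so B -> tree(list(string)).

tree(list(string))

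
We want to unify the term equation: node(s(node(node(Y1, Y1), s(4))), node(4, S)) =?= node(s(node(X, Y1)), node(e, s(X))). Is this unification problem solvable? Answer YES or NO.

Decompose node/2: s(node(node(Y1, Y1), s(4))) =?= s(node(X, Y1)),  node(4, S) =?= node(e, s(X)).
Decompose s/1: node(node(Y1, Y1), s(4)) =?= node(X, Y1).
Decompose node/2: node(Y1, Y1) =?= X,  s(4) =?= Y1.
Bind X := node(Y1, Y1); substituting into the one remaining equation that mentions X gives: node(4, S) =?= node(e, s(node(Y1, Y1))).
Bind Y1 := s(4); substituting into the remaining equation gives: node(4, S) =?= node(e, s(node(s(4), s(4)))). Substituting into the earlier binding gives X := node(s(4), s(4)).
Decompose node/2: 4 =?= e,  S =?= s(node(s(4), s(4))).
Clash: constants 4 and e differ; no unifier exists.

NO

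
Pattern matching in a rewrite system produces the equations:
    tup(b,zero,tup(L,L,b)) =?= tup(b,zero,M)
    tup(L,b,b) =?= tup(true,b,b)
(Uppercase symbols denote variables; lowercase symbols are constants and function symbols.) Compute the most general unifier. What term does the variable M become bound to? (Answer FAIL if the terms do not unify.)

Decompose tup/3: b =?= b,  zero =?= zero,  tup(L,L,b) =?= M.
Delete trivial equation b =?= b.
Delete trivial equation zero =?= zero.
Bind M := tup(L,L,b); no other remaining equation mentions M.
Decompose tup/3: L =?= true,  b =?= b,  b =?= b.
Bind L := true; no other remaining equation mentions L. Substituting into the earlier binding gives M := tup(true,true,b).
Delete trivial equation b =?= b.
Delete trivial equation b =?= b.
MGU = { M -> tup(true,true,b), L -> true }, so M -> tup(true,true,b).

tup(true,true,b)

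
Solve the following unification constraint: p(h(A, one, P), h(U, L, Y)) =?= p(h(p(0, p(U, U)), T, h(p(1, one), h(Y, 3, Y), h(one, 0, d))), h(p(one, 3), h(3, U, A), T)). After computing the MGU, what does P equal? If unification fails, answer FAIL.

Decompose p/2: h(A, one, P) =?= h(p(0, p(U, U)), T, h(p(1, one), h(Y, 3, Y), h(one, 0, d))),  h(U, L, Y) =?= h(p(one, 3), h(3, U, A), T).
Decompose h/3: A =?= p(0, p(U, U)),  one =?= T,  P =?= h(p(1, one), h(Y, 3, Y), h(one, 0, d)).
Bind A := p(0, p(U, U)); substituting into the one remaining equation that mentions A gives: h(U, L, Y) =?= h(p(one, 3), h(3, U, p(0, p(U, U))), T).
Bind T := one; substituting into the one remaining equation that mentions T gives: h(U, L, Y) =?= h(p(one, 3), h(3, U, p(0, p(U, U))), one).
Bind P := h(p(1, one), h(Y, 3, Y), h(one, 0, d)); no other remaining equation mentions P.
Decompose h/3: U =?= p(one, 3),  L =?= h(3, U, p(0, p(U, U))),  Y =?= one.
Bind U := p(one, 3); substituting into the one remaining equation that mentions U gives: L =?= h(3, p(one, 3), p(0, p(p(one, 3), p(one, 3)))). Substituting into the earlier binding gives A := p(0, p(p(one, 3), p(one, 3))).
Bind L := h(3, p(one, 3), p(0, p(p(one, 3), p(one, 3)))); no other remaining equation mentions L.
Bind Y := one. Substituting into the earlier binding gives P := h(p(1, one), h(one, 3, one), h(one, 0, d)).
MGU = { A -> p(0, p(p(one, 3), p(one, 3))), T -> one, P -> h(p(1, one), h(one, 3, one), h(one, 0, d)), U -> p(one, 3), L -> h(3, p(one, 3), p(0, p(p(one, 3), p(one, 3)))), Y -> one }, so P -> h(p(1, one), h(one, 3, one), h(one, 0, d)).

h(p(1, one), h(one, 3, one), h(one, 0, d))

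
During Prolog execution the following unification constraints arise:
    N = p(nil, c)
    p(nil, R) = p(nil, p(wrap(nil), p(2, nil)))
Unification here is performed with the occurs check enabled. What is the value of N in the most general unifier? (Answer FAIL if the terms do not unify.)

Bind N := p(nil, c); no other remaining equation mentions N.
Decompose p/2: nil = nil,  R = p(wrap(nil), p(2, nil)).
Delete trivial equation nil = nil.
Bind R := p(wrap(nil), p(2, nil)).
MGU = { N ↦ p(nil, c), R ↦ p(wrap(nil), p(2, nil)) }, so N ↦ p(nil, c).

p(nil, c)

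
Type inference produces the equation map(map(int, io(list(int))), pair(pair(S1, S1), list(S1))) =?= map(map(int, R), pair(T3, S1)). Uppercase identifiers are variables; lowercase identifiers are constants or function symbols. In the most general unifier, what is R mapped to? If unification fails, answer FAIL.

FAIL

Decompose map/2: map(int, io(list(int))) =?= map(int, R),  pair(pair(S1, S1), list(S1)) =?= pair(T3, S1).
Decompose map/2: int =?= int,  io(list(int)) =?= R.
Delete trivial equation int =?= int.
Bind R := io(list(int)); no other remaining equation mentions R.
Decompose pair/2: pair(S1, S1) =?= T3,  list(S1) =?= S1.
Bind T3 := pair(S1, S1); no other remaining equation mentions T3.
Occurs check fails: S1 occurs in list(S1); the equation S1 =?= list(S1) has no finite solution.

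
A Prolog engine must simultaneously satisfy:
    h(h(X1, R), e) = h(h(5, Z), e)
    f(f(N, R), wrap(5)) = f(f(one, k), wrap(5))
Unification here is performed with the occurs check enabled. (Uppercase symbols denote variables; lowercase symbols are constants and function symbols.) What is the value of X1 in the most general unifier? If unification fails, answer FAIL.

5

Decompose h/2: h(X1, R) = h(5, Z),  e = e.
Decompose h/2: X1 = 5,  R = Z.
Bind X1 := 5; no other remaining equation mentions X1.
Bind R := Z; substituting into the one remaining equation that mentions R gives: f(f(N, Z), wrap(5)) = f(f(one, k), wrap(5)).
Delete trivial equation e = e.
Decompose f/2: f(N, Z) = f(one, k),  wrap(5) = wrap(5).
Decompose f/2: N = one,  Z = k.
Bind N := one; no other remaining equation mentions N.
Bind Z := k; no other remaining equation mentions Z. Substituting into the earlier binding gives R := k.
Delete trivial equation wrap(5) = wrap(5).
MGU = { X1 ↦ 5, R ↦ k, N ↦ one, Z ↦ k }, so X1 ↦ 5.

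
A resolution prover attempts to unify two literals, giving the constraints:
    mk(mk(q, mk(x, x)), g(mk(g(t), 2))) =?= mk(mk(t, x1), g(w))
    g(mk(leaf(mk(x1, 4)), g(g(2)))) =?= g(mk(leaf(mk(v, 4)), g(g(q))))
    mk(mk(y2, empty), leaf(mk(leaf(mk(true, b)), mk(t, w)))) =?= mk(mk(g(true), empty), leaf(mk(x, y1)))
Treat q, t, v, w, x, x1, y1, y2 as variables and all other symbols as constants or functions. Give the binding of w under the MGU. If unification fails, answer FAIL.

Decompose mk/2: mk(q, mk(x, x)) =?= mk(t, x1),  g(mk(g(t), 2)) =?= g(w).
Decompose mk/2: q =?= t,  mk(x, x) =?= x1.
Bind q := t; substituting into the one remaining equation that mentions q gives: g(mk(leaf(mk(x1, 4)), g(g(2)))) =?= g(mk(leaf(mk(v, 4)), g(g(t)))).
Bind x1 := mk(x, x); substituting into the one remaining equation that mentions x1 gives: g(mk(leaf(mk(mk(x, x), 4)), g(g(2)))) =?= g(mk(leaf(mk(v, 4)), g(g(t)))).
Decompose g/1: mk(g(t), 2) =?= w.
Bind w := mk(g(t), 2); substituting into the one remaining equation that mentions w gives: mk(mk(y2, empty), leaf(mk(leaf(mk(true, b)), mk(t, mk(g(t), 2))))) =?= mk(mk(g(true), empty), leaf(mk(x, y1))).
Decompose g/1: mk(leaf(mk(mk(x, x), 4)), g(g(2))) =?= mk(leaf(mk(v, 4)), g(g(t))).
Decompose mk/2: leaf(mk(mk(x, x), 4)) =?= leaf(mk(v, 4)),  g(g(2)) =?= g(g(t)).
Decompose leaf/1: mk(mk(x, x), 4) =?= mk(v, 4).
Decompose mk/2: mk(x, x) =?= v,  4 =?= 4.
Bind v := mk(x, x); no other remaining equation mentions v.
Delete trivial equation 4 =?= 4.
Decompose g/1: g(2) =?= g(t).
Decompose g/1: 2 =?= t.
Bind t := 2; substituting into the remaining equation gives: mk(mk(y2, empty), leaf(mk(leaf(mk(true, b)), mk(2, mk(g(2), 2))))) =?= mk(mk(g(true), empty), leaf(mk(x, y1))). Substituting into the earlier bindings gives q := 2, w := mk(g(2), 2).
Decompose mk/2: mk(y2, empty) =?= mk(g(true), empty),  leaf(mk(leaf(mk(true, b)), mk(2, mk(g(2), 2)))) =?= leaf(mk(x, y1)).
Decompose mk/2: y2 =?= g(true),  empty =?= empty.
Bind y2 := g(true); no other remaining equation mentions y2.
Delete trivial equation empty =?= empty.
Decompose leaf/1: mk(leaf(mk(true, b)), mk(2, mk(g(2), 2))) =?= mk(x, y1).
Decompose mk/2: leaf(mk(true, b)) =?= x,  mk(2, mk(g(2), 2)) =?= y1.
Bind x := leaf(mk(true, b)); no other remaining equation mentions x. Substituting into the earlier bindings gives x1 := mk(leaf(mk(true, b)), leaf(mk(true, b))), v := mk(leaf(mk(true, b)), leaf(mk(true, b))).
Bind y1 := mk(2, mk(g(2), 2)).
MGU = { q -> 2, x1 -> mk(leaf(mk(true, b)), leaf(mk(true, b))), w -> mk(g(2), 2), v -> mk(leaf(mk(true, b)), leaf(mk(true, b))), t -> 2, y2 -> g(true), x -> leaf(mk(true, b)), y1 -> mk(2, mk(g(2), 2)) }, so w -> mk(g(2), 2).

mk(g(2), 2)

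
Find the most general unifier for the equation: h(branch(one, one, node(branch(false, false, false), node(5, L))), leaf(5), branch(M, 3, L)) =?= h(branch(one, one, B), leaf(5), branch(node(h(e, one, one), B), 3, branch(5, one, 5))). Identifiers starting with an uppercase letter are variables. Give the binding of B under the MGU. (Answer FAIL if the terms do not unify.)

node(branch(false, false, false), node(5, branch(5, one, 5)))

Decompose h/3: branch(one, one, node(branch(false, false, false), node(5, L))) =?= branch(one, one, B),  leaf(5) =?= leaf(5),  branch(M, 3, L) =?= branch(node(h(e, one, one), B), 3, branch(5, one, 5)).
Decompose branch/3: one =?= one,  one =?= one,  node(branch(false, false, false), node(5, L)) =?= B.
Delete trivial equation one =?= one.
Delete trivial equation one =?= one.
Bind B := node(branch(false, false, false), node(5, L)); substituting into the one remaining equation that mentions B gives: branch(M, 3, L) =?= branch(node(h(e, one, one), node(branch(false, false, false), node(5, L))), 3, branch(5, one, 5)).
Delete trivial equation leaf(5) =?= leaf(5).
Decompose branch/3: M =?= node(h(e, one, one), node(branch(false, false, false), node(5, L))),  3 =?= 3,  L =?= branch(5, one, 5).
Bind M := node(h(e, one, one), node(branch(false, false, false), node(5, L))); no other remaining equation mentions M.
Delete trivial equation 3 =?= 3.
Bind L := branch(5, one, 5). Substituting into the earlier bindings gives B := node(branch(false, false, false), node(5, branch(5, one, 5))), M := node(h(e, one, one), node(branch(false, false, false), node(5, branch(5, one, 5)))).
MGU = { B ↦ node(branch(false, false, false), node(5, branch(5, one, 5))), M ↦ node(h(e, one, one), node(branch(false, false, false), node(5, branch(5, one, 5)))), L ↦ branch(5, one, 5) }, so B ↦ node(branch(false, false, false), node(5, branch(5, one, 5))).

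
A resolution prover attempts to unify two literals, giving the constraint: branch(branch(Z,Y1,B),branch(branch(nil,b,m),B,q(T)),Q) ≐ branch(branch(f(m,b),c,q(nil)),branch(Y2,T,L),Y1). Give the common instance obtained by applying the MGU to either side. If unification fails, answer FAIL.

branch(branch(f(m,b),c,q(nil)),branch(branch(nil,b,m),q(nil),q(q(nil))),c)

Decompose branch/3: branch(Z,Y1,B) ≐ branch(f(m,b),c,q(nil)),  branch(branch(nil,b,m),B,q(T)) ≐ branch(Y2,T,L),  Q ≐ Y1.
Decompose branch/3: Z ≐ f(m,b),  Y1 ≐ c,  B ≐ q(nil).
Bind Z := f(m,b); no other remaining equation mentions Z.
Bind Y1 := c; substituting into the one remaining equation that mentions Y1 gives: Q ≐ c.
Bind B := q(nil); substituting into the one remaining equation that mentions B gives: branch(branch(nil,b,m),q(nil),q(T)) ≐ branch(Y2,T,L).
Decompose branch/3: branch(nil,b,m) ≐ Y2,  q(nil) ≐ T,  q(T) ≐ L.
Bind Y2 := branch(nil,b,m); no other remaining equation mentions Y2.
Bind T := q(nil); substituting into the one remaining equation that mentions T gives: q(q(nil)) ≐ L.
Bind L := q(q(nil)); no other remaining equation mentions L.
Bind Q := c.
Applying the MGU to either side gives branch(branch(f(m,b),c,q(nil)),branch(branch(nil,b,m),q(nil),q(q(nil))),c).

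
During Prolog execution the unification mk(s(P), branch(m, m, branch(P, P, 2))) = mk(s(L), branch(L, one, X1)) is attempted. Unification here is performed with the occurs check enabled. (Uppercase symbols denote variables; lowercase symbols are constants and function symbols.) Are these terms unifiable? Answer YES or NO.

Decompose mk/2: s(P) = s(L),  branch(m, m, branch(P, P, 2)) = branch(L, one, X1).
Decompose s/1: P = L.
Bind P := L; substituting into the remaining equation gives: branch(m, m, branch(L, L, 2)) = branch(L, one, X1).
Decompose branch/3: m = L,  m = one,  branch(L, L, 2) = X1.
Bind L := m; substituting into the one remaining equation that mentions L gives: branch(m, m, 2) = X1. Substituting into the earlier binding gives P := m.
Clash: constants m and one differ; no unifier exists.

NO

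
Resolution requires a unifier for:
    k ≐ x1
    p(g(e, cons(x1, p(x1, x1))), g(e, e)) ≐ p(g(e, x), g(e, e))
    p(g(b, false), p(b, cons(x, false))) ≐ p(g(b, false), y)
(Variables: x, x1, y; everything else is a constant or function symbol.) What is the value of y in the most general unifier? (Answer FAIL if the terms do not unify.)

Bind x1 := k; substituting into the one remaining equation that mentions x1 gives: p(g(e, cons(k, p(k, k))), g(e, e)) ≐ p(g(e, x), g(e, e)).
Decompose p/2: g(e, cons(k, p(k, k))) ≐ g(e, x),  g(e, e) ≐ g(e, e).
Decompose g/2: e ≐ e,  cons(k, p(k, k)) ≐ x.
Delete trivial equation e ≐ e.
Bind x := cons(k, p(k, k)); substituting into the one remaining equation that mentions x gives: p(g(b, false), p(b, cons(cons(k, p(k, k)), false))) ≐ p(g(b, false), y).
Delete trivial equation g(e, e) ≐ g(e, e).
Decompose p/2: g(b, false) ≐ g(b, false),  p(b, cons(cons(k, p(k, k)), false)) ≐ y.
Delete trivial equation g(b, false) ≐ g(b, false).
Bind y := p(b, cons(cons(k, p(k, k)), false)).
MGU = { x1 ↦ k, x ↦ cons(k, p(k, k)), y ↦ p(b, cons(cons(k, p(k, k)), false)) }, so y ↦ p(b, cons(cons(k, p(k, k)), false)).

p(b, cons(cons(k, p(k, k)), false))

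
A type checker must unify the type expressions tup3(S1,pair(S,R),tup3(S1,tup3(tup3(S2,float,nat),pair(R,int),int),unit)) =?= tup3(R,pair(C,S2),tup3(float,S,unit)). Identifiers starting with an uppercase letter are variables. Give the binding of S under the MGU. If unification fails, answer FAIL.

Decompose tup3/3: S1 =?= R,  pair(S,R) =?= pair(C,S2),  tup3(S1,tup3(tup3(S2,float,nat),pair(R,int),int),unit) =?= tup3(float,S,unit).
Bind S1 := R; substituting into the one remaining equation that mentions S1 gives: tup3(R,tup3(tup3(S2,float,nat),pair(R,int),int),unit) =?= tup3(float,S,unit).
Decompose pair/2: S =?= C,  R =?= S2.
Bind S := C; substituting into the one remaining equation that mentions S gives: tup3(R,tup3(tup3(S2,float,nat),pair(R,int),int),unit) =?= tup3(float,C,unit).
Bind R := S2; substituting into the remaining equation gives: tup3(S2,tup3(tup3(S2,float,nat),pair(S2,int),int),unit) =?= tup3(float,C,unit). Substituting into the earlier binding gives S1 := S2.
Decompose tup3/3: S2 =?= float,  tup3(tup3(S2,float,nat),pair(S2,int),int) =?= C,  unit =?= unit.
Bind S2 := float; substituting into the one remaining equation that mentions S2 gives: tup3(tup3(float,float,nat),pair(float,int),int) =?= C. Substituting into the earlier bindings gives S1 := float, R := float.
Bind C := tup3(tup3(float,float,nat),pair(float,int),int); no other remaining equation mentions C. Substituting into the earlier binding gives S := tup3(tup3(float,float,nat),pair(float,int),int).
Delete trivial equation unit =?= unit.
MGU = { S1 := float, S := tup3(tup3(float,float,nat),pair(float,int),int), R := float, S2 := float, C := tup3(tup3(float,float,nat),pair(float,int),int) }, so S := tup3(tup3(float,float,nat),pair(float,int),int).

tup3(tup3(float,float,nat),pair(float,int),int)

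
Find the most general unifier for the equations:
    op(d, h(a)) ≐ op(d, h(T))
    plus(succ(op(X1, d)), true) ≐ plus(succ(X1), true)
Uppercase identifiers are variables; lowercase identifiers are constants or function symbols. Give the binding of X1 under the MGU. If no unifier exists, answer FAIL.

FAIL

Decompose op/2: d ≐ d,  h(a) ≐ h(T).
Delete trivial equation d ≐ d.
Decompose h/1: a ≐ T.
Bind T := a; no other remaining equation mentions T.
Decompose plus/2: succ(op(X1, d)) ≐ succ(X1),  true ≐ true.
Decompose succ/1: op(X1, d) ≐ X1.
Occurs check fails: X1 occurs in op(X1, d); the equation X1 ≐ op(X1, d) has no finite solution.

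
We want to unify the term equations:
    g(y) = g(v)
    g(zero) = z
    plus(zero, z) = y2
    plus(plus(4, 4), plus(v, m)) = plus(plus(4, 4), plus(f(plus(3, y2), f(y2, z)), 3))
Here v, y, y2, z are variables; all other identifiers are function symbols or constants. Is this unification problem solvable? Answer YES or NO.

Decompose g/1: y = v.
Bind y := v; no other remaining equation mentions y.
Bind z := g(zero); substituting into the remaining equations gives: plus(zero, g(zero)) = y2,  plus(plus(4, 4), plus(v, m)) = plus(plus(4, 4), plus(f(plus(3, y2), f(y2, g(zero))), 3)).
Bind y2 := plus(zero, g(zero)); substituting into the remaining equation gives: plus(plus(4, 4), plus(v, m)) = plus(plus(4, 4), plus(f(plus(3, plus(zero, g(zero))), f(plus(zero, g(zero)), g(zero))), 3)).
Decompose plus/2: plus(4, 4) = plus(4, 4),  plus(v, m) = plus(f(plus(3, plus(zero, g(zero))), f(plus(zero, g(zero)), g(zero))), 3).
Delete trivial equation plus(4, 4) = plus(4, 4).
Decompose plus/2: v = f(plus(3, plus(zero, g(zero))), f(plus(zero, g(zero)), g(zero))),  m = 3.
Bind v := f(plus(3, plus(zero, g(zero))), f(plus(zero, g(zero)), g(zero))); no other remaining equation mentions v. Substituting into the earlier binding gives y := f(plus(3, plus(zero, g(zero))), f(plus(zero, g(zero)), g(zero))).
Clash: constants m and 3 differ; no unifier exists.

NO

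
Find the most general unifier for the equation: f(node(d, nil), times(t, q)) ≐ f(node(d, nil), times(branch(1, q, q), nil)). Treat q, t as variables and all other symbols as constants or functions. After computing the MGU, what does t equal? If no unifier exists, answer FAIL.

Decompose f/2: node(d, nil) ≐ node(d, nil),  times(t, q) ≐ times(branch(1, q, q), nil).
Delete trivial equation node(d, nil) ≐ node(d, nil).
Decompose times/2: t ≐ branch(1, q, q),  q ≐ nil.
Bind t := branch(1, q, q); no other remaining equation mentions t.
Bind q := nil. Substituting into the earlier binding gives t := branch(1, nil, nil).
MGU = { t := branch(1, nil, nil), q := nil }, so t := branch(1, nil, nil).

branch(1, nil, nil)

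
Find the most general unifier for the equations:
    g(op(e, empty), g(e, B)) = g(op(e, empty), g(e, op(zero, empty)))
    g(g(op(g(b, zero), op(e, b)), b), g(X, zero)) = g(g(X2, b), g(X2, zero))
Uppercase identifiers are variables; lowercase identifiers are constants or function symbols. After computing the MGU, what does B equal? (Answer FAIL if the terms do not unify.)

op(zero, empty)

Decompose g/2: op(e, empty) = op(e, empty),  g(e, B) = g(e, op(zero, empty)).
Delete trivial equation op(e, empty) = op(e, empty).
Decompose g/2: e = e,  B = op(zero, empty).
Delete trivial equation e = e.
Bind B := op(zero, empty); no other remaining equation mentions B.
Decompose g/2: g(op(g(b, zero), op(e, b)), b) = g(X2, b),  g(X, zero) = g(X2, zero).
Decompose g/2: op(g(b, zero), op(e, b)) = X2,  b = b.
Bind X2 := op(g(b, zero), op(e, b)); substituting into the one remaining equation that mentions X2 gives: g(X, zero) = g(op(g(b, zero), op(e, b)), zero).
Delete trivial equation b = b.
Decompose g/2: X = op(g(b, zero), op(e, b)),  zero = zero.
Bind X := op(g(b, zero), op(e, b)); no other remaining equation mentions X.
Delete trivial equation zero = zero.
MGU = { B ↦ op(zero, empty), X2 ↦ op(g(b, zero), op(e, b)), X ↦ op(g(b, zero), op(e, b)) }, so B ↦ op(zero, empty).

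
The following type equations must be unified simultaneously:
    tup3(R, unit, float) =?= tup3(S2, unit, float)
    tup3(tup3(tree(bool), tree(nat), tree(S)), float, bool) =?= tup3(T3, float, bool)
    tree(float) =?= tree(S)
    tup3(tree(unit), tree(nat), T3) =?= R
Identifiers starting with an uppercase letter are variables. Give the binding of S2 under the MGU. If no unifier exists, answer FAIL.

tup3(tree(unit), tree(nat), tup3(tree(bool), tree(nat), tree(float)))

Decompose tup3/3: R =?= S2,  unit =?= unit,  float =?= float.
Bind R := S2; substituting into the one remaining equation that mentions R gives: tup3(tree(unit), tree(nat), T3) =?= S2.
Delete trivial equation unit =?= unit.
Delete trivial equation float =?= float.
Decompose tup3/3: tup3(tree(bool), tree(nat), tree(S)) =?= T3,  float =?= float,  bool =?= bool.
Bind T3 := tup3(tree(bool), tree(nat), tree(S)); substituting into the one remaining equation that mentions T3 gives: tup3(tree(unit), tree(nat), tup3(tree(bool), tree(nat), tree(S))) =?= S2.
Delete trivial equation float =?= float.
Delete trivial equation bool =?= bool.
Decompose tree/1: float =?= S.
Bind S := float; substituting into the remaining equation gives: tup3(tree(unit), tree(nat), tup3(tree(bool), tree(nat), tree(float))) =?= S2. Substituting into the earlier binding gives T3 := tup3(tree(bool), tree(nat), tree(float)).
Bind S2 := tup3(tree(unit), tree(nat), tup3(tree(bool), tree(nat), tree(float))). Substituting into the earlier binding gives R := tup3(tree(unit), tree(nat), tup3(tree(bool), tree(nat), tree(float))).
MGU = { R -> tup3(tree(unit), tree(nat), tup3(tree(bool), tree(nat), tree(float))), T3 -> tup3(tree(bool), tree(nat), tree(float)), S -> float, S2 -> tup3(tree(unit), tree(nat), tup3(tree(bool), tree(nat), tree(float))) }, so S2 -> tup3(tree(unit), tree(nat), tup3(tree(bool), tree(nat), tree(float))).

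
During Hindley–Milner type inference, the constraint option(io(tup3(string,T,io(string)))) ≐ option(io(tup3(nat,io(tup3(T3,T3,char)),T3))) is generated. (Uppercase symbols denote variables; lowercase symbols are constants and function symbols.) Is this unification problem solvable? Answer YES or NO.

Decompose option/1: io(tup3(string,T,io(string))) ≐ io(tup3(nat,io(tup3(T3,T3,char)),T3)).
Decompose io/1: tup3(string,T,io(string)) ≐ tup3(nat,io(tup3(T3,T3,char)),T3).
Decompose tup3/3: string ≐ nat,  T ≐ io(tup3(T3,T3,char)),  io(string) ≐ T3.
Clash: constants string and nat differ; no unifier exists.

NO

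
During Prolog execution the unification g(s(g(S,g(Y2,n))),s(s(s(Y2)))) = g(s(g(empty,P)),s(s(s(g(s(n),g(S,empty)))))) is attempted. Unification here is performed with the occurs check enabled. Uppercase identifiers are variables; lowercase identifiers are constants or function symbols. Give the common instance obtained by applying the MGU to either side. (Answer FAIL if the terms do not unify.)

g(s(g(empty,g(g(s(n),g(empty,empty)),n))),s(s(s(g(s(n),g(empty,empty))))))

Decompose g/2: s(g(S,g(Y2,n))) = s(g(empty,P)),  s(s(s(Y2))) = s(s(s(g(s(n),g(S,empty))))).
Decompose s/1: g(S,g(Y2,n)) = g(empty,P).
Decompose g/2: S = empty,  g(Y2,n) = P.
Bind S := empty; substituting into the one remaining equation that mentions S gives: s(s(s(Y2))) = s(s(s(g(s(n),g(empty,empty))))).
Bind P := g(Y2,n); no other remaining equation mentions P.
Decompose s/1: s(s(Y2)) = s(s(g(s(n),g(empty,empty)))).
Decompose s/1: s(Y2) = s(g(s(n),g(empty,empty))).
Decompose s/1: Y2 = g(s(n),g(empty,empty)).
Bind Y2 := g(s(n),g(empty,empty)). Substituting into the earlier binding gives P := g(g(s(n),g(empty,empty)),n).
Applying the MGU to either side gives g(s(g(empty,g(g(s(n),g(empty,empty)),n))),s(s(s(g(s(n),g(empty,empty)))))).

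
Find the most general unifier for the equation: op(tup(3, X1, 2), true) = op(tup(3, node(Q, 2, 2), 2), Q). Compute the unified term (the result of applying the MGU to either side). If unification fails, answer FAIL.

Decompose op/2: tup(3, X1, 2) = tup(3, node(Q, 2, 2), 2),  true = Q.
Decompose tup/3: 3 = 3,  X1 = node(Q, 2, 2),  2 = 2.
Delete trivial equation 3 = 3.
Bind X1 := node(Q, 2, 2); no other remaining equation mentions X1.
Delete trivial equation 2 = 2.
Bind Q := true. Substituting into the earlier binding gives X1 := node(true, 2, 2).
Applying the MGU to either side gives op(tup(3, node(true, 2, 2), 2), true).

op(tup(3, node(true, 2, 2), 2), true)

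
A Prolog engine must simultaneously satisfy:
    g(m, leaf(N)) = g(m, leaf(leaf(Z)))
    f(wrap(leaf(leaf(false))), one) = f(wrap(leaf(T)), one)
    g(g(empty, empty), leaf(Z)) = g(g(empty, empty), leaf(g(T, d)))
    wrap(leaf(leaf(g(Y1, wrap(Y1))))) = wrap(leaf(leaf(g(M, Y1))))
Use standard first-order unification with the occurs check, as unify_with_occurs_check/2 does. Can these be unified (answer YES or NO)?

NO

Decompose g/2: m = m,  leaf(N) = leaf(leaf(Z)).
Delete trivial equation m = m.
Decompose leaf/1: N = leaf(Z).
Bind N := leaf(Z); no other remaining equation mentions N.
Decompose f/2: wrap(leaf(leaf(false))) = wrap(leaf(T)),  one = one.
Decompose wrap/1: leaf(leaf(false)) = leaf(T).
Decompose leaf/1: leaf(false) = T.
Bind T := leaf(false); substituting into the one remaining equation that mentions T gives: g(g(empty, empty), leaf(Z)) = g(g(empty, empty), leaf(g(leaf(false), d))).
Delete trivial equation one = one.
Decompose g/2: g(empty, empty) = g(empty, empty),  leaf(Z) = leaf(g(leaf(false), d)).
Delete trivial equation g(empty, empty) = g(empty, empty).
Decompose leaf/1: Z = g(leaf(false), d).
Bind Z := g(leaf(false), d); no other remaining equation mentions Z. Substituting into the earlier binding gives N := leaf(g(leaf(false), d)).
Decompose wrap/1: leaf(leaf(g(Y1, wrap(Y1)))) = leaf(leaf(g(M, Y1))).
Decompose leaf/1: leaf(g(Y1, wrap(Y1))) = leaf(g(M, Y1)).
Decompose leaf/1: g(Y1, wrap(Y1)) = g(M, Y1).
Decompose g/2: Y1 = M,  wrap(Y1) = Y1.
Bind Y1 := M; substituting into the remaining equation gives: wrap(M) = M.
Occurs check fails: M occurs in wrap(M); the equation M = wrap(M) has no finite solution.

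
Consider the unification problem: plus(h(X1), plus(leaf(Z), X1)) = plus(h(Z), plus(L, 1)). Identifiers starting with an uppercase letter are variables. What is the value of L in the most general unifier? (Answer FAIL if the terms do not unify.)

Decompose plus/2: h(X1) = h(Z),  plus(leaf(Z), X1) = plus(L, 1).
Decompose h/1: X1 = Z.
Bind X1 := Z; substituting into the remaining equation gives: plus(leaf(Z), Z) = plus(L, 1).
Decompose plus/2: leaf(Z) = L,  Z = 1.
Bind L := leaf(Z); no other remaining equation mentions L.
Bind Z := 1. Substituting into the earlier bindings gives X1 := 1, L := leaf(1).
MGU = { X1 ↦ 1, L ↦ leaf(1), Z ↦ 1 }, so L ↦ leaf(1).

leaf(1)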